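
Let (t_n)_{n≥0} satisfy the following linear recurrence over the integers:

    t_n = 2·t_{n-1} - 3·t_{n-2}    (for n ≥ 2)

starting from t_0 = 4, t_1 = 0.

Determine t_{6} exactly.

t_2 = 2·0 + -3·4 = -12
t_3 = 2·-12 + -3·0 = -24
t_4 = 2·-24 + -3·-12 = -12
t_5 = 2·-12 + -3·-24 = 48
t_6 = 2·48 + -3·-12 = 132

132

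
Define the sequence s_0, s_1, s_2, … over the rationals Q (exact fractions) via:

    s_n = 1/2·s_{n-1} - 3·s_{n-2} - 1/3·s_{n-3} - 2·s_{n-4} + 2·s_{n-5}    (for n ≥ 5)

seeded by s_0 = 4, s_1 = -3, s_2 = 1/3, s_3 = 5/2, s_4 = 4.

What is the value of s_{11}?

-3088763/10368

s_5 = 1/2·4 + -3·5/2 + -1/3·1/3 + -2·-3 + 2·4 = 151/18
s_6 = 1/2·151/18 + -3·4 + -1/3·5/2 + -2·1/3 + 2·-3 = -551/36
s_7 = 1/2·-551/36 + -3·151/18 + -1/3·4 + -2·5/2 + 2·1/3 = -2771/72
s_8 = 1/2·-2771/72 + -3·-551/36 + -1/3·151/18 + -2·4 + 2·5/2 = 9019/432
s_9 = 1/2·9019/432 + -3·-2771/72 + -1/3·-551/36 + -2·151/18 + 2·4 = 105599/864
s_10 = 1/2·105599/864 + -3·9019/432 + -1/3·-2771/72 + -2·-551/36 + 2·151/18 = 33809/576
s_11 = 1/2·33809/576 + -3·105599/864 + -1/3·9019/432 + -2·-2771/72 + 2·-551/36 = -3088763/10368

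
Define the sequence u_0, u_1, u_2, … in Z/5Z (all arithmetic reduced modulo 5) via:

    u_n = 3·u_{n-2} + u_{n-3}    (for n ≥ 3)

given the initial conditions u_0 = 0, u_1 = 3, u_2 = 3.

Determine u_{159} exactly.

u_3 = 0·3 + 3·3 + 1·0 = 4
u_4 = 0·4 + 3·3 + 1·3 = 2
u_5 = 0·2 + 3·4 + 1·3 = 0
u_6 = 0·0 + 3·2 + 1·4 = 0
u_7 = 0·0 + 3·0 + 1·2 = 2
u_8 = 0·2 + 3·0 + 1·0 = 0
u_9 = 0·0 + 3·2 + 1·0 = 1
u_10 = 0·1 + 3·0 + 1·2 = 2
u_11 = 0·2 + 3·1 + 1·0 = 3
u_12 = 0·3 + 3·2 + 1·1 = 2
u_13 = 0·2 + 3·3 + 1·2 = 1
u_14 = 0·1 + 3·2 + 1·3 = 4
u_15 = 0·4 + 3·1 + 1·2 = 0
u_16 = 0·0 + 3·4 + 1·1 = 3
u_17 = 0·3 + 3·0 + 1·4 = 4
u_18 = 0·4 + 3·3 + 1·0 = 4
u_19 = 0·4 + 3·4 + 1·3 = 0
u_20 = 0·0 + 3·4 + 1·4 = 1
u_21 = 0·1 + 3·0 + 1·4 = 4
u_22 = 0·4 + 3·1 + 1·0 = 3
u_23 = 0·3 + 3·4 + 1·1 = 3
u_24 = 0·3 + 3·3 + 1·4 = 3
u_25 = 0·3 + 3·3 + 1·3 = 2
u_26 = 0·2 + 3·3 + 1·3 = 2
u_27 = 0·2 + 3·2 + 1·3 = 4
u_28 = 0·4 + 3·2 + 1·2 = 3
u_29 = 0·3 + 3·4 + 1·2 = 4
u_30 = 0·4 + 3·3 + 1·4 = 3
u_31 = 0·3 + 3·4 + 1·3 = 0
u_32 = 0·0 + 3·3 + 1·4 = 3
u_33 = 0·3 + 3·0 + 1·3 = 3
(u_31, u_32, u_33) = (0, 3, 3) = (u_0, u_1, u_2), so the sequence has period 31.
159 ≡ 4 (mod 31), hence u_159 = u_4 = 2.

2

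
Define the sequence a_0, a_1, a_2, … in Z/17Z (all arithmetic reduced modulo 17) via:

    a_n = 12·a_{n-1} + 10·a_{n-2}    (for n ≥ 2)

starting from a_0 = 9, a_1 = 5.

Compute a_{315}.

16

a_2 = 12·5 + 10·9 = 14
a_3 = 12·14 + 10·5 = 14
a_4 = 12·14 + 10·14 = 2
a_5 = 12·2 + 10·14 = 11
a_6 = 12·11 + 10·2 = 16
a_7 = 12·16 + 10·11 = 13
Continuing the recurrence:
  a_8 = 10;  a_9 = 12;  a_10 = 6;  a_11 = 5;  a_12 = 1;  a_13 = 11
  a_14 = 6;  a_15 = 12;  a_16 = 0;  a_17 = 1;  a_18 = 12;  a_19 = 1
  a_20 = 13;  a_21 = 13;  a_22 = 14;  a_23 = 9;  a_24 = 10;  a_25 = 6
  a_26 = 2;  a_27 = 16;  a_28 = 8;  a_29 = 1;  a_30 = 7;  a_31 = 9
  a_32 = 8;  a_33 = 16;  a_34 = 0;  a_35 = 7;  a_36 = 16;  a_37 = 7
  a_38 = 6;  a_39 = 6;  a_40 = 13;  a_41 = 12;  a_42 = 2;  a_43 = 8
  a_44 = 14;  a_45 = 10;  a_46 = 5;  a_47 = 7;  a_48 = 15;  a_49 = 12
  a_50 = 5;  a_51 = 10;  a_52 = 0;  a_53 = 15;  a_54 = 10;  a_55 = 15
  a_56 = 8;  a_57 = 8;  a_58 = 6;  a_59 = 16;  a_60 = 14;  a_61 = 5
  a_62 = 13;  a_63 = 2;  a_64 = 1;  a_65 = 15;  a_66 = 3;  a_67 = 16
  a_68 = 1;  a_69 = 2;  a_70 = 0;  a_71 = 3;  a_72 = 2;  a_73 = 3
  a_74 = 5;  a_75 = 5;  a_76 = 8;  a_77 = 10;  a_78 = 13;  a_79 = 1
  a_80 = 6;  a_81 = 14;  a_82 = 7;  a_83 = 3;  a_84 = 4;  a_85 = 10
  a_86 = 7;  a_87 = 14;  a_88 = 0;  a_89 = 4;  a_90 = 14;  a_91 = 4
  a_92 = 1;  a_93 = 1;  a_94 = 5;  a_95 = 2;  a_96 = 6;  a_97 = 7
  a_98 = 8;  a_99 = 13;  a_100 = 15;  a_101 = 4;  a_102 = 11;  a_103 = 2
  a_104 = 15;  a_105 = 13;  a_106 = 0;  a_107 = 11;  a_108 = 13;  a_109 = 11
  a_110 = 7;  a_111 = 7;  a_112 = 1;  a_113 = 14;  a_114 = 8;  a_115 = 15
  a_116 = 5;  a_117 = 6;  a_118 = 3;  a_119 = 11;  a_120 = 9;  a_121 = 14
  a_122 = 3;  a_123 = 6;  a_124 = 0;  a_125 = 9;  a_126 = 6;  a_127 = 9
  a_128 = 15;  a_129 = 15;  a_130 = 7;  a_131 = 13;  a_132 = 5;  a_133 = 3
  a_134 = 1;  a_135 = 8;  a_136 = 4;  a_137 = 9;  a_138 = 12;  a_139 = 13
  a_140 = 4;  a_141 = 8;  a_142 = 0;  a_143 = 12;  a_144 = 8;  a_145 = 12
  a_146 = 3;  a_147 = 3;  a_148 = 15;  a_149 = 6;  a_150 = 1;  a_151 = 4
  a_152 = 7;  a_153 = 5;  a_154 = 11;  a_155 = 12;  a_156 = 16;  a_157 = 6
  a_158 = 11;  a_159 = 5;  a_160 = 0;  a_161 = 16;  a_162 = 5;  a_163 = 16
  a_164 = 4;  a_165 = 4;  a_166 = 3;  a_167 = 8;  a_168 = 7;  a_169 = 11
  a_170 = 15;  a_171 = 1;  a_172 = 9;  a_173 = 16;  a_174 = 10;  a_175 = 8
  a_176 = 9;  a_177 = 1;  a_178 = 0;  a_179 = 10;  a_180 = 1;  a_181 = 10
  a_182 = 11;  a_183 = 11;  a_184 = 4;  a_185 = 5;  a_186 = 15;  a_187 = 9
  a_188 = 3;  a_189 = 7;  a_190 = 12;  a_191 = 10;  a_192 = 2;  a_193 = 5
  a_194 = 12;  a_195 = 7;  a_196 = 0;  a_197 = 2;  a_198 = 7;  a_199 = 2
  a_200 = 9;  a_201 = 9;  a_202 = 11;  a_203 = 1;  a_204 = 3;  a_205 = 12
  a_206 = 4;  a_207 = 15;  a_208 = 16;  a_209 = 2;  a_210 = 14;  a_211 = 1
  a_212 = 16;  a_213 = 15;  a_214 = 0;  a_215 = 14;  a_216 = 15;  a_217 = 14
  a_218 = 12;  a_219 = 12;  a_220 = 9;  a_221 = 7;  a_222 = 4;  a_223 = 16
  a_224 = 11;  a_225 = 3;  a_226 = 10;  a_227 = 14;  a_228 = 13;  a_229 = 7
  a_230 = 10;  a_231 = 3;  a_232 = 0;  a_233 = 13;  a_234 = 3;  a_235 = 13
  a_236 = 16;  a_237 = 16;  a_238 = 12;  a_239 = 15;  a_240 = 11;  a_241 = 10
  a_242 = 9;  a_243 = 4;  a_244 = 2;  a_245 = 13;  a_246 = 6;  a_247 = 15
  a_248 = 2;  a_249 = 4;  a_250 = 0;  a_251 = 6;  a_252 = 4;  a_253 = 6
  a_254 = 10;  a_255 = 10;  a_256 = 16;  a_257 = 3;  a_258 = 9;  a_259 = 2
  a_260 = 12;  a_261 = 11;  a_262 = 14;  a_263 = 6;  a_264 = 8;  a_265 = 3
  a_266 = 14;  a_267 = 11;  a_268 = 0;  a_269 = 8;  a_270 = 11;  a_271 = 8
  a_272 = 2;  a_273 = 2;  a_274 = 10;  a_275 = 4;  a_276 = 12;  a_277 = 14
  a_278 = 16;  a_279 = 9;  a_280 = 13;  a_281 = 8;  a_282 = 5;  a_283 = 4
  a_284 = 13;  a_285 = 9;  a_286 = 0;  a_287 = 5;  a_288 = 9;  a_289 = 5
  a_290 = 14;  a_291 = 14;  a_292 = 2;  a_293 = 11;  a_294 = 16;  a_295 = 13
  a_296 = 10;  a_297 = 12;  a_298 = 6;  a_299 = 5;  a_300 = 1;  a_301 = 11
  a_302 = 6;  a_303 = 12;  a_304 = 0;  a_305 = 1;  a_306 = 12;  a_307 = 1
  a_308 = 13;  a_309 = 13;  a_310 = 14;  a_311 = 9;  a_312 = 10;  a_313 = 6
a_314 = 12·6 + 10·10 = 2
a_315 = 12·2 + 10·6 = 16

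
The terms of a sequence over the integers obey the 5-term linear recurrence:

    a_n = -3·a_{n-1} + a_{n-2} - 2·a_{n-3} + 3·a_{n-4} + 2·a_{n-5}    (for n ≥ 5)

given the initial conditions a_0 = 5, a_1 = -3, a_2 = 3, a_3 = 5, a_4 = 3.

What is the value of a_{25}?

a_5 = -3·3 + 1·5 + -2·3 + 3·-3 + 2·5 = -9
a_6 = -3·-9 + 1·3 + -2·5 + 3·3 + 2·-3 = 23
a_7 = -3·23 + 1·-9 + -2·3 + 3·5 + 2·3 = -63
a_8 = -3·-63 + 1·23 + -2·-9 + 3·3 + 2·5 = 249
a_9 = -3·249 + 1·-63 + -2·23 + 3·-9 + 2·3 = -877
a_10 = -3·-877 + 1·249 + -2·-63 + 3·23 + 2·-9 = 3057
a_11 = -3·3057 + 1·-877 + -2·249 + 3·-63 + 2·23 = -10689
a_12 = -3·-10689 + 1·3057 + -2·-877 + 3·249 + 2·-63 = 37499
a_13 = -3·37499 + 1·-10689 + -2·3057 + 3·-877 + 2·249 = -131433
a_14 = -3·-131433 + 1·37499 + -2·-10689 + 3·3057 + 2·-877 = 460593
a_15 = -3·460593 + 1·-131433 + -2·37499 + 3·-10689 + 2·3057 = -1614163
a_16 = -3·-1614163 + 1·460593 + -2·-131433 + 3·37499 + 2·-10689 = 5657067
a_17 = -3·5657067 + 1·-1614163 + -2·460593 + 3·-131433 + 2·37499 = -19825851
a_18 = -3·-19825851 + 1·5657067 + -2·-1614163 + 3·460593 + 2·-131433 = 69481859
a_19 = -3·69481859 + 1·-19825851 + -2·5657067 + 3·-1614163 + 2·460593 = -243506865
a_20 = -3·-243506865 + 1·69481859 + -2·-19825851 + 3·5657067 + 2·-1614163 = 853397031
a_21 = -3·853397031 + 1·-243506865 + -2·69481859 + 3·-19825851 + 2·5657067 = -2990825095
a_22 = -3·-2990825095 + 1·853397031 + -2·-243506865 + 3·69481859 + 2·-19825851 = 10481679921
a_23 = -3·10481679921 + 1·-2990825095 + -2·853397031 + 3·-243506865 + 2·69481859 = -36734215797
a_24 = -3·-36734215797 + 1·10481679921 + -2·-2990825095 + 3·853397031 + 2·-243506865 = 128739154865
a_25 = -3·128739154865 + 1·-36734215797 + -2·10481679921 + 3·-2990825095 + 2·853397031 = -451180721457

-451180721457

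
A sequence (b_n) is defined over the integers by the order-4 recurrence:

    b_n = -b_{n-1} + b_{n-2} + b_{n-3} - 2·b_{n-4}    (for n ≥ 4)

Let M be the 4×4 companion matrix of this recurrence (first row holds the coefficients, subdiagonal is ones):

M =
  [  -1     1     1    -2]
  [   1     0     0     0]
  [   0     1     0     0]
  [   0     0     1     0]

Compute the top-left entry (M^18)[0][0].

(M^18)[0][0] is the top entry after applying M 18 times to the unit state (1, 0, 0, 0). Equivalently it is h_{21} for the auxiliary sequence (h_n) obeying the same recurrence with h_3 = 1 and h_i = 0 for 0 ≤ i < 3:
h_4 = -1·1 + 1·0 + 1·0 + -2·0 = -1
h_5 = -1·-1 + 1·1 + 1·0 + -2·0 = 2
h_6 = -1·2 + 1·-1 + 1·1 + -2·0 = -2
h_7 = -1·-2 + 1·2 + 1·-1 + -2·1 = 1
h_8 = -1·1 + 1·-2 + 1·2 + -2·-1 = 1
h_9 = -1·1 + 1·1 + 1·-2 + -2·2 = -6
h_10 = -1·-6 + 1·1 + 1·1 + -2·-2 = 12
h_11 = -1·12 + 1·-6 + 1·1 + -2·1 = -19
h_12 = -1·-19 + 1·12 + 1·-6 + -2·1 = 23
h_13 = -1·23 + 1·-19 + 1·12 + -2·-6 = -18
h_14 = -1·-18 + 1·23 + 1·-19 + -2·12 = -2
h_15 = -1·-2 + 1·-18 + 1·23 + -2·-19 = 45
h_16 = -1·45 + 1·-2 + 1·-18 + -2·23 = -111
h_17 = -1·-111 + 1·45 + 1·-2 + -2·-18 = 190
h_18 = -1·190 + 1·-111 + 1·45 + -2·-2 = -252
h_19 = -1·-252 + 1·190 + 1·-111 + -2·45 = 241
h_20 = -1·241 + 1·-252 + 1·190 + -2·-111 = -81
h_21 = -1·-81 + 1·241 + 1·-252 + -2·190 = -310

-310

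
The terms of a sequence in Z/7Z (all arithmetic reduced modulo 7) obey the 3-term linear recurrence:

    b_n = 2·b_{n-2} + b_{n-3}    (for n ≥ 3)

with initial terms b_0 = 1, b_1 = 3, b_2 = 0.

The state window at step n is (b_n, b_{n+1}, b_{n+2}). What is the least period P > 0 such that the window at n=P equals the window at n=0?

16

n=0: window = (1, 3, 0)
n=1: window = (3, 0, 0)
n=2: window = (0, 0, 3)
n=3: window = (0, 3, 0)
n=4: window = (3, 0, 6)
n=5: window = (0, 6, 3)
n=6: window = (6, 3, 5)
n=7: window = (3, 5, 5)
n=8: window = (5, 5, 6)
n=9: window = (5, 6, 1)
n=10: window = (6, 1, 3)
n=11: window = (1, 3, 1)
n=12: window = (3, 1, 0)
n=13: window = (1, 0, 5)
n=14: window = (0, 5, 1)
n=15: window = (5, 1, 3)
n=16: window = (1, 3, 0)
window at n=16 equals window at n=0 → period = 16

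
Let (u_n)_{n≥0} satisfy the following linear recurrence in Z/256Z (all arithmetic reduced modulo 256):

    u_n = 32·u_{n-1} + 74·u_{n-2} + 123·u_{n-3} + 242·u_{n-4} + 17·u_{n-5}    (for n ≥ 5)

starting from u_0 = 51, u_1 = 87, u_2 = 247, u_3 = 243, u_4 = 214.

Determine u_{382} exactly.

243

u_5 = 32·214 + 74·243 + 123·247 + 242·87 + 17·51 = 76
u_6 = 32·76 + 74·214 + 123·243 + 242·247 + 17·87 = 98
u_7 = 32·98 + 74·76 + 123·214 + 242·243 + 17·247 = 39
u_8 = 32·39 + 74·98 + 123·76 + 242·214 + 17·243 = 39
u_9 = 32·39 + 74·39 + 123·98 + 242·76 + 17·214 = 74
u_10 = 32·74 + 74·39 + 123·39 + 242·98 + 17·76 = 243
Continuing the recurrence:
  u_11 = 225;  u_12 = 97;  u_13 = 118;  u_14 = 133;  u_15 = 44;  u_16 = 71
  u_17 = 124;  u_18 = 186;  u_19 = 162;  u_20 = 162;  u_21 = 97;  u_22 = 218
  u_23 = 158;  u_24 = 69;  u_25 = 126;  u_26 = 33;  u_27 = 137;  u_28 = 236
  u_29 = 166;  u_30 = 91;  u_31 = 115;  u_32 = 161;  u_33 = 175;  u_34 = 183
  u_35 = 146;  u_36 = 16;  u_37 = 64;  u_38 = 99;  u_39 = 187;  u_40 = 144
  u_41 = 47;  u_42 = 47;  u_43 = 255;  u_44 = 150;  u_45 = 9;  u_46 = 142
  u_47 = 153;  u_48 = 58;  u_49 = 44;  u_50 = 156;  u_51 = 38;  u_52 = 249
  u_53 = 130;  u_54 = 224;  u_55 = 127;  u_56 = 254;  u_57 = 131;  u_58 = 51
  u_59 = 54;  u_60 = 250;  u_61 = 17;  u_62 = 63;  u_63 = 87;  u_64 = 43
  u_65 = 119;  u_66 = 202;  u_67 = 188;  u_68 = 126;  u_69 = 127;  u_70 = 123
  u_71 = 194;  u_72 = 107;  u_73 = 249;  u_74 = 249;  u_75 = 18;  u_76 = 229
  u_77 = 244;  u_78 = 67;  u_79 = 124;  u_80 = 198;  u_81 = 166;  u_82 = 26
  u_83 = 9;  u_84 = 206;  u_85 = 234;  u_86 = 185;  u_87 = 250;  u_88 = 125
  u_89 = 169;  u_90 = 204;  u_91 = 6;  u_92 = 175;  u_93 = 175;  u_94 = 105
  u_95 = 3;  u_96 = 163;  u_97 = 190;  u_98 = 48;  u_99 = 12;  u_100 = 243
  u_101 = 87;  u_102 = 224;  u_103 = 111;  u_104 = 239;  u_105 = 247;  u_106 = 210
  u_107 = 73;  u_108 = 206;  u_109 = 29;  u_110 = 42;  u_111 = 144;  u_112 = 168
  u_113 = 230;  u_114 = 33;  u_115 = 62;  u_116 = 44;  u_117 = 219;  u_118 = 90
  u_119 = 127;  u_120 = 211;  u_121 = 70;  u_122 = 98;  u_123 = 229;  u_124 = 123
  u_125 = 215;  u_126 = 191;  u_127 = 27;  u_128 = 94;  u_129 = 188;  u_130 = 122
  u_131 = 247;  u_132 = 31;  u_133 = 218;  u_134 = 179;  u_135 = 225;  u_136 = 81
  u_137 = 78;  u_138 = 245;  u_139 = 172;  u_140 = 79;  u_141 = 108;  u_142 = 194
  u_143 = 74;  u_144 = 82;  u_145 = 49;  u_146 = 242;  u_147 = 166;  u_148 = 173
  u_149 = 166;  u_150 = 137;  u_151 = 57;  u_152 = 12;  u_153 = 54;  u_154 = 35
  u_155 = 187;  u_156 = 145;  u_157 = 215;  u_158 = 79;  u_159 = 202;  u_160 = 224
  u_161 = 56;  u_162 = 195;  u_163 = 99;  u_164 = 208;  u_165 = 31;  u_166 = 159
  u_167 = 79;  u_168 = 238;  u_169 = 25;  u_170 = 62;  u_171 = 145;  u_172 = 74
  u_173 = 100;  u_174 = 212;  u_175 = 38;  u_176 = 169;  u_177 = 106;  u_178 = 104
  u_179 = 215;  u_180 = 38;  u_181 = 75;  u_182 = 3;  u_183 = 118;  u_184 = 218
  u_185 = 57;  u_186 = 167;  u_187 = 215;  u_188 = 115;  u_189 = 31;  u_190 = 18
  u_191 = 204;  u_192 = 150;  u_193 = 79;  u_194 = 83;  u_195 = 82;  u_196 = 139
  u_197 = 153;  u_198 = 105;  u_199 = 42;  u_200 = 245;  u_201 = 20;  u_202 = 235
  u_203 = 140;  u_204 = 110;  u_205 = 78;  u_206 = 74;  u_207 = 153;  u_208 = 70
  u_209 = 146;  u_210 = 33;  u_211 = 130;  u_212 = 69;  u_213 = 185;  u_214 = 108
  u_215 = 54;  u_216 = 183;  u_217 = 215;  u_218 = 25;  u_219 = 107;  u_220 = 123
  u_221 = 182;  u_222 = 160;  u_223 = 132;  u_224 = 147;  u_225 = 159;  u_226 = 32
  u_227 = 255;  u_228 = 63;  u_229 = 7;  u_230 = 106;  u_231 = 185;  u_232 = 158
  u_233 = 245;  u_234 = 218;  u_235 = 232;  u_236 = 96;  u_237 = 230;  u_238 = 81
  u_239 = 134;  u_240 = 212;  u_241 = 243;  u_242 = 226;  u_243 = 103;  u_244 = 67
  u_245 = 134;  u_246 = 98;  u_247 = 141;  u_248 = 131;  u_249 = 87;  u_250 = 7
  u_251 = 195;  u_252 = 102;  u_253 = 108;  u_254 = 18;  u_255 = 71;  u_256 = 87
  u_257 = 234;  u_258 = 179;  u_259 = 33;  u_260 = 65;  u_261 = 166;  u_262 = 37
  u_263 = 236;  u_264 = 151;  u_265 = 28;  u_266 = 138;  u_267 = 114;  u_268 = 2
  u_269 = 1;  u_270 = 202;  u_271 = 110;  u_272 = 21;  u_273 = 142;  u_274 = 177
  u_275 = 169;  u_276 = 172;  u_277 = 6;  u_278 = 107;  u_279 = 67;  u_280 = 1
  u_281 = 255;  u_282 = 231;  u_283 = 130;  u_284 = 240;  u_285 = 176;  u_286 = 35
  u_287 = 203;  u_288 = 144;  u_289 = 207;  u_290 = 207;  u_291 = 31;  u_292 = 198
  u_293 = 105;  u_294 = 174;  u_295 = 73;  u_296 = 26;  u_297 = 92;  u_298 = 140
  u_299 = 38;  u_300 = 217;  u_301 = 18;  u_302 = 176;  u_303 = 175;  u_304 = 14
  u_305 = 83;  u_306 = 19;  u_307 = 54;  u_308 = 250;  u_309 = 97;  u_310 = 207
  u_311 = 87;  u_312 = 59;  u_313 = 71;  u_314 = 218;  u_315 = 28;  u_316 = 46
  u_317 = 159;  u_318 = 107;  u_319 = 98;  u_320 = 235;  u_321 = 121;  u_322 = 217
  u_323 = 194;  u_324 = 197;  u_325 = 244;  u_326 = 211;  u_327 = 92;  u_328 = 214
  u_329 = 118;  u_330 = 122;  u_331 = 41;  u_332 = 126;  u_333 = 250;  u_334 = 137
  u_335 = 202;  u_336 = 205;  u_337 = 137;  u_338 = 140;  u_339 = 166;  u_340 = 63
  u_341 = 63;  u_342 = 73;  u_343 = 211;  u_344 = 83;  u_345 = 46;  u_346 = 80
  u_347 = 124;  u_348 = 51;  u_349 = 167;  u_350 = 224;  u_351 = 79;  u_352 = 79
  u_353 = 151;  u_354 = 130;  u_355 = 105;  u_356 = 46;  u_357 = 141;  u_358 = 74
  u_359 = 0;  u_360 = 152;  u_361 = 230;  u_362 = 1;  u_363 = 142;  u_364 = 60
  u_365 = 139;  u_366 = 42;  u_367 = 143;  u_368 = 243;  u_369 = 70;  u_370 = 162
  u_371 = 53;  u_372 = 75;  u_373 = 215;  u_374 = 207;  u_375 = 235;  u_376 = 238
  u_377 = 92;  u_378 = 42;  u_379 = 23;  u_380 = 207
u_381 = 32·207 + 74·23 + 123·42 + 242·92 + 17·238 = 122
u_382 = 32·122 + 74·207 + 123·23 + 242·42 + 17·92 = 243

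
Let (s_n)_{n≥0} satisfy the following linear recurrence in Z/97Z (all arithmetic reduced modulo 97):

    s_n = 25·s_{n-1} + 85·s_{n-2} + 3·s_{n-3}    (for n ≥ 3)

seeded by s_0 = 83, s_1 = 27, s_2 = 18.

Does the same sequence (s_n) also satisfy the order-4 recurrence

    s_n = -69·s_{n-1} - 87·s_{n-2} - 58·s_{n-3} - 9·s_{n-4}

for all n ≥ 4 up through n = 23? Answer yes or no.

Terms s_0..s_23: 83, 27, 18, 84, 25, 59, 69, 25, 71, 33, 48, 47, 19, 55, 27, 72, 89, 84, 84, 1, 45, 7, 26, 22
n=4: candidate gives 25, actual s_4 = 25 ✓
n=5: candidate gives 59, actual s_5 = 59 ✓
n=6: candidate gives 69, actual s_6 = 69 ✓
n=7: candidate gives 25, actual s_7 = 25 ✓
n=8: candidate gives 71, actual s_8 = 71 ✓
n=9: candidate gives 33, actual s_9 = 33 ✓
n=10: candidate gives 48, actual s_10 = 48 ✓
n=11: candidate gives 47, actual s_11 = 47 ✓
n=12: candidate gives 19, actual s_12 = 19 ✓
n=13: candidate gives 55, actual s_13 = 55 ✓
n=14: candidate gives 27, actual s_14 = 27 ✓
n=15: candidate gives 72, actual s_15 = 72 ✓
n=16: candidate gives 89, actual s_16 = 89 ✓
n=17: candidate gives 84, actual s_17 = 84 ✓
n=18: candidate gives 84, actual s_18 = 84 ✓
n=19: candidate gives 1, actual s_19 = 1 ✓
n=20: candidate gives 45, actual s_20 = 45 ✓
n=21: candidate gives 7, actual s_21 = 7 ✓
n=22: candidate gives 26, actual s_22 = 26 ✓
n=23: candidate gives 22, actual s_23 = 22 ✓

yes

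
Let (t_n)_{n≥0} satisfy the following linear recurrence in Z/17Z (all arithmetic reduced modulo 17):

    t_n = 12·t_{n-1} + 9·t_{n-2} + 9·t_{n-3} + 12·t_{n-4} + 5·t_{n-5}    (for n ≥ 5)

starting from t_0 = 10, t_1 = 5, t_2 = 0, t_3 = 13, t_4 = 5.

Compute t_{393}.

12

t_5 = 12·5 + 9·13 + 9·0 + 12·5 + 5·10 = 15
t_6 = 12·15 + 9·5 + 9·13 + 12·0 + 5·5 = 10
t_7 = 12·10 + 9·15 + 9·5 + 12·13 + 5·0 = 14
t_8 = 12·14 + 9·10 + 9·15 + 12·5 + 5·13 = 8
t_9 = 12·8 + 9·14 + 9·10 + 12·15 + 5·5 = 7
t_10 = 12·7 + 9·8 + 9·14 + 12·10 + 5·15 = 1
Continuing the recurrence:
  t_11 = 8;  t_12 = 11;  t_13 = 14;  t_14 = 12;  t_15 = 11;  t_16 = 11
  t_17 = 1;  t_18 = 16;  t_19 = 16;  t_20 = 5;  t_21 = 7;  t_22 = 11
  t_23 = 2;  t_24 = 3;  t_25 = 7;  t_26 = 7;  t_27 = 15;  t_28 = 12
  t_29 = 16;  t_30 = 10;  t_31 = 9;  t_32 = 0;  t_33 = 15;  t_34 = 2
  t_35 = 11;  t_36 = 7;  t_37 = 7;  t_38 = 5;  t_39 = 5;  t_40 = 1
  t_41 = 0;  t_42 = 13;  t_43 = 12;  t_44 = 9;  t_45 = 15;  t_46 = 15
  t_47 = 10;  t_48 = 14;  t_49 = 6;  t_50 = 16;  t_51 = 6;  t_52 = 12
  t_53 = 8;  t_54 = 4;  t_55 = 6;  t_56 = 14;  t_57 = 6;  t_58 = 0
  t_59 = 0;  t_60 = 14;  t_61 = 4;  t_62 = 0;  t_63 = 9;  t_64 = 6
  t_65 = 16;  t_66 = 7;  t_67 = 16;  t_68 = 6;  t_69 = 8;  t_70 = 16
  t_71 = 1;  t_72 = 6;  t_73 = 11;  t_74 = 2;  t_75 = 14;  t_76 = 5
  t_77 = 9;  t_78 = 1;  t_79 = 10;  t_80 = 0;  t_81 = 11;  t_82 = 7
  t_83 = 2;  t_84 = 15;  t_85 = 2;  t_86 = 10;  t_87 = 9;  t_88 = 15
  t_89 = 8;  t_90 = 0;  t_91 = 8;  t_92 = 2;  t_93 = 12;  t_94 = 2
  t_95 = 8;  t_96 = 14;  t_97 = 4;  t_98 = 7;  t_99 = 12;  t_100 = 9
  t_101 = 6;  t_102 = 8;  t_103 = 2;  t_104 = 12;  t_105 = 11;  t_106 = 10
  t_107 = 0;  t_108 = 3;  t_109 = 12;  t_110 = 6;  t_111 = 2;  t_112 = 1
  t_113 = 5;  t_114 = 15;  t_115 = 16;  t_116 = 3;  t_117 = 6;  t_118 = 6
  t_119 = 12;  t_120 = 11;  t_121 = 7;  t_122 = 2;  t_123 = 3;  t_124 = 3
  t_125 = 16;  t_126 = 16;  t_127 = 1;  t_128 = 11;  t_129 = 16;  t_130 = 11
  t_131 = 8;  t_132 = 0;  t_133 = 10;  t_134 = 13;  t_135 = 6;  t_136 = 13
  t_137 = 5;  t_138 = 12;  t_139 = 1;  t_140 = 11;  t_141 = 0;  t_142 = 5
  t_143 = 10;  t_144 = 13;  t_145 = 6;  t_146 = 16;  t_147 = 15;  t_148 = 6
  t_149 = 12;  t_150 = 11;  t_151 = 10;  t_152 = 15;  t_153 = 16;  t_154 = 14
  t_155 = 10;  t_156 = 8;  t_157 = 1;  t_158 = 14;  t_159 = 14;  t_160 = 7
  t_161 = 14;  t_162 = 3;  t_163 = 4;  t_164 = 15;  t_165 = 4;  t_166 = 2
  t_167 = 3;  t_168 = 1;  t_169 = 10;  t_170 = 13;  t_171 = 12;  t_172 = 4
  t_173 = 7;  t_174 = 9;  t_175 = 8;  t_176 = 8;  t_177 = 13;  t_178 = 1
  t_179 = 2;  t_180 = 14;  t_181 = 0;  t_182 = 0;  t_183 = 2;  t_184 = 15
  t_185 = 13;  t_186 = 3;  t_187 = 6;  t_188 = 15;  t_189 = 16;  t_190 = 6
  t_191 = 13;  t_192 = 3;  t_193 = 15;  t_194 = 0;  t_195 = 8;  t_196 = 9
  t_197 = 1;  t_198 = 2;  t_199 = 6;  t_200 = 9;  t_201 = 16;  t_202 = 16
  t_203 = 6;  t_204 = 5;  t_205 = 2;  t_206 = 4;  t_207 = 8;  t_208 = 2
  t_209 = 11;  t_210 = 8;  t_211 = 6;  t_212 = 1;  t_213 = 8;  t_214 = 4
  t_215 = 3;  t_216 = 16;  t_217 = 16;  t_218 = 9;  t_219 = 10;  t_220 = 8
  t_221 = 12;  t_222 = 1;  t_223 = 0;  t_224 = 8;  t_225 = 0;  t_226 = 8
  t_227 = 3;  t_228 = 0;  t_229 = 3;  t_230 = 6;  t_231 = 5;  t_232 = 3
  t_233 = 1;  t_234 = 1;  t_235 = 2;  t_236 = 1;  t_237 = 15;  t_238 = 3
  t_239 = 5;  t_240 = 6;  t_241 = 6;  t_242 = 10;  t_243 = 14;  t_244 = 1
  t_245 = 7;  t_246 = 12;  t_247 = 9;  t_248 = 4;  t_249 = 3;  t_250 = 9
  t_251 = 16;  t_252 = 2;  t_253 = 16;  t_254 = 1;  t_255 = 3;  t_256 = 4
  t_257 = 14;  t_258 = 0;  t_259 = 16;  t_260 = 7;  t_261 = 8;  t_262 = 16
  t_263 = 9;  t_264 = 12;  t_265 = 7;  t_266 = 12;  t_267 = 10;  t_268 = 4
  t_269 = 16;  t_270 = 4;  t_271 = 0;  t_272 = 6;  t_273 = 14;  t_274 = 10
  t_275 = 14;  t_276 = 14;  t_277 = 4;  t_278 = 14;  t_279 = 4;  t_280 = 6
  t_281 = 12;  t_282 = 14;  t_283 = 6;  t_284 = 7;  t_285 = 13;  t_286 = 8
  t_287 = 10;  t_288 = 15;  t_289 = 6;  t_290 = 16;  t_291 = 14;  t_292 = 1
  t_293 = 4;  t_294 = 14;  t_295 = 2;  t_296 = 13;  t_297 = 13;  t_298 = 3
  t_299 = 7;  t_300 = 3;  t_301 = 7;  t_302 = 3;  t_303 = 4;  t_304 = 5
  t_305 = 1;  t_306 = 11;  t_307 = 11;  t_308 = 14;  t_309 = 12;  t_310 = 13
  t_311 = 16;  t_312 = 11;  t_313 = 12;  t_314 = 8;  t_315 = 16;  t_316 = 6
  t_317 = 11;  t_318 = 10;  t_319 = 12;  t_320 = 9;  t_321 = 9;  t_322 = 13
  t_323 = 2;  t_324 = 16;  t_325 = 4;  t_326 = 3;  t_327 = 16;  t_328 = 15
  t_329 = 3;  t_330 = 14;  t_331 = 10;  t_332 = 6;  t_333 = 8;  t_334 = 15
  t_335 = 3;  t_336 = 8;  t_337 = 10;  t_338 = 14;  t_339 = 16;  t_340 = 9
  t_341 = 11;  t_342 = 14;  t_343 = 15;  t_344 = 15;  t_345 = 6;  t_346 = 4
  t_347 = 11;  t_348 = 1;  t_349 = 5;  t_350 = 8;  t_351 = 13;  t_352 = 0
  t_353 = 16;  t_354 = 5;  t_355 = 9;  t_356 = 5;  t_357 = 4;  t_358 = 8
  t_359 = 4;  t_360 = 6;  t_361 = 15;  t_362 = 12;  t_363 = 13;  t_364 = 15
  t_365 = 3;  t_366 = 14;  t_367 = 2;  t_368 = 14;  t_369 = 15;  t_370 = 14
  t_371 = 13;  t_372 = 0;  t_373 = 0;  t_374 = 3;  t_375 = 7;  t_376 = 6
  t_377 = 9;  t_378 = 6;  t_379 = 0;  t_380 = 4;  t_381 = 2;  t_382 = 7
  t_383 = 15;  t_384 = 3;  t_385 = 6;  t_386 = 5;  t_387 = 16;  t_388 = 11
  t_389 = 0;  t_390 = 10;  t_391 = 11
t_392 = 12·11 + 9·10 + 9·0 + 12·11 + 5·16 = 9
t_393 = 12·9 + 9·11 + 9·10 + 12·0 + 5·11 = 12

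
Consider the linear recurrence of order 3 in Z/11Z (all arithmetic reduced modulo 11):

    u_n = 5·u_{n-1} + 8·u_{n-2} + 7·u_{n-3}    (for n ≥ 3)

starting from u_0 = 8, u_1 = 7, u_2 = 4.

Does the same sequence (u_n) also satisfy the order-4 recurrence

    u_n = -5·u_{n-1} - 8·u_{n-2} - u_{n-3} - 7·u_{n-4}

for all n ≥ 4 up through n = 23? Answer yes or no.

yes

Terms u_0..u_23: 8, 7, 4, 0, 4, 4, 8, 1, 9, 10, 8, 7, 4, 0, 4, 4, 8, 1, 9, 10, 8, 7, 4, 0
n=4: candidate gives 4, actual u_4 = 4 ✓
n=5: candidate gives 4, actual u_5 = 4 ✓
n=6: candidate gives 8, actual u_6 = 8 ✓
n=7: candidate gives 1, actual u_7 = 1 ✓
n=8: candidate gives 9, actual u_8 = 9 ✓
n=9: candidate gives 10, actual u_9 = 10 ✓
n=10: candidate gives 8, actual u_10 = 8 ✓
n=11: candidate gives 7, actual u_11 = 7 ✓
n=12: candidate gives 4, actual u_12 = 4 ✓
n=13: candidate gives 0, actual u_13 = 0 ✓
n=14: candidate gives 4, actual u_14 = 4 ✓
n=15: candidate gives 4, actual u_15 = 4 ✓
n=16: candidate gives 8, actual u_16 = 8 ✓
n=17: candidate gives 1, actual u_17 = 1 ✓
n=18: candidate gives 9, actual u_18 = 9 ✓
n=19: candidate gives 10, actual u_19 = 10 ✓
n=20: candidate gives 8, actual u_20 = 8 ✓
n=21: candidate gives 7, actual u_21 = 7 ✓
n=22: candidate gives 4, actual u_22 = 4 ✓
n=23: candidate gives 0, actual u_23 = 0 ✓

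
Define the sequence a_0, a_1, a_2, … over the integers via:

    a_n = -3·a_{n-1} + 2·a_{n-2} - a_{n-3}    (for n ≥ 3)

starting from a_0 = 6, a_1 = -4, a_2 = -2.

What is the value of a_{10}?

54316

a_3 = -3·-2 + 2·-4 + -1·6 = -8
a_4 = -3·-8 + 2·-2 + -1·-4 = 24
a_5 = -3·24 + 2·-8 + -1·-2 = -86
a_6 = -3·-86 + 2·24 + -1·-8 = 314
a_7 = -3·314 + 2·-86 + -1·24 = -1138
a_8 = -3·-1138 + 2·314 + -1·-86 = 4128
a_9 = -3·4128 + 2·-1138 + -1·314 = -14974
a_10 = -3·-14974 + 2·4128 + -1·-1138 = 54316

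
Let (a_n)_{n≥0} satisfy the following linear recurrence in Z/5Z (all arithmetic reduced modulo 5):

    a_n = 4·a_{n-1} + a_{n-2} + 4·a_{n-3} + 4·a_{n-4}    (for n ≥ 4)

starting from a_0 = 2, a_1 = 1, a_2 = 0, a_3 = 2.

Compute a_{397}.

a_4 = 4·2 + 1·0 + 4·1 + 4·2 = 0
a_5 = 4·0 + 1·2 + 4·0 + 4·1 = 1
a_6 = 4·1 + 1·0 + 4·2 + 4·0 = 2
a_7 = 4·2 + 1·1 + 4·0 + 4·2 = 2
a_8 = 4·2 + 1·2 + 4·1 + 4·0 = 4
a_9 = 4·4 + 1·2 + 4·2 + 4·1 = 0
a_10 = 4·0 + 1·4 + 4·2 + 4·2 = 0
a_11 = 4·0 + 1·0 + 4·4 + 4·2 = 4
a_12 = 4·4 + 1·0 + 4·0 + 4·4 = 2
a_13 = 4·2 + 1·4 + 4·0 + 4·0 = 2
a_14 = 4·2 + 1·2 + 4·4 + 4·0 = 1
a_15 = 4·1 + 1·2 + 4·2 + 4·4 = 0
a_16 = 4·0 + 1·1 + 4·2 + 4·2 = 2
(a_13, a_14, a_15, a_16) = (2, 1, 0, 2) = (a_0, a_1, a_2, a_3), so the sequence has period 13.
397 ≡ 7 (mod 13), hence a_397 = a_7 = 2.

2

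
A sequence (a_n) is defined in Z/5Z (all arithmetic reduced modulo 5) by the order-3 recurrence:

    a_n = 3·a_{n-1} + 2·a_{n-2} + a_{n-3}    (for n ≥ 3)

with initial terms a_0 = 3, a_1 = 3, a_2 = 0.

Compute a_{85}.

a_3 = 3·0 + 2·3 + 1·3 = 4
a_4 = 3·4 + 2·0 + 1·3 = 0
a_5 = 3·0 + 2·4 + 1·0 = 3
a_6 = 3·3 + 2·0 + 1·4 = 3
a_7 = 3·3 + 2·3 + 1·0 = 0
(a_5, a_6, a_7) = (3, 3, 0) = (a_0, a_1, a_2), so the sequence has period 5.
85 ≡ 0 (mod 5), hence a_85 = a_0 = 3.

3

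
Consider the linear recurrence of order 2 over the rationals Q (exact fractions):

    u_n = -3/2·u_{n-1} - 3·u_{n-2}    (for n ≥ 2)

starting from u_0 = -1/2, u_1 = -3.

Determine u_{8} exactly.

u_2 = -3/2·-3 + -3·-1/2 = 6
u_3 = -3/2·6 + -3·-3 = 0
u_4 = -3/2·0 + -3·6 = -18
u_5 = -3/2·-18 + -3·0 = 27
u_6 = -3/2·27 + -3·-18 = 27/2
u_7 = -3/2·27/2 + -3·27 = -405/4
u_8 = -3/2·-405/4 + -3·27/2 = 891/8

891/8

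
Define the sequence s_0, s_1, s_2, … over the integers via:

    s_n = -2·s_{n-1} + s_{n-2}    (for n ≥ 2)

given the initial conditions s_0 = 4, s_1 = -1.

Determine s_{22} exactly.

247678218

s_2 = -2·-1 + 1·4 = 6
s_3 = -2·6 + 1·-1 = -13
s_4 = -2·-13 + 1·6 = 32
s_5 = -2·32 + 1·-13 = -77
s_6 = -2·-77 + 1·32 = 186
s_7 = -2·186 + 1·-77 = -449
s_8 = -2·-449 + 1·186 = 1084
s_9 = -2·1084 + 1·-449 = -2617
s_10 = -2·-2617 + 1·1084 = 6318
s_11 = -2·6318 + 1·-2617 = -15253
s_12 = -2·-15253 + 1·6318 = 36824
s_13 = -2·36824 + 1·-15253 = -88901
s_14 = -2·-88901 + 1·36824 = 214626
s_15 = -2·214626 + 1·-88901 = -518153
s_16 = -2·-518153 + 1·214626 = 1250932
s_17 = -2·1250932 + 1·-518153 = -3020017
s_18 = -2·-3020017 + 1·1250932 = 7290966
s_19 = -2·7290966 + 1·-3020017 = -17601949
s_20 = -2·-17601949 + 1·7290966 = 42494864
s_21 = -2·42494864 + 1·-17601949 = -102591677
s_22 = -2·-102591677 + 1·42494864 = 247678218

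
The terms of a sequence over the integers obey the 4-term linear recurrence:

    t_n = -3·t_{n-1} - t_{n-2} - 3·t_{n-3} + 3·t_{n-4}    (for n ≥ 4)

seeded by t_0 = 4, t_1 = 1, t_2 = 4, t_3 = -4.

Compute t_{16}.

13732559

t_4 = -3·-4 + -1·4 + -3·1 + 3·4 = 17
t_5 = -3·17 + -1·-4 + -3·4 + 3·1 = -56
t_6 = -3·-56 + -1·17 + -3·-4 + 3·4 = 175
t_7 = -3·175 + -1·-56 + -3·17 + 3·-4 = -532
t_8 = -3·-532 + -1·175 + -3·-56 + 3·17 = 1640
t_9 = -3·1640 + -1·-532 + -3·175 + 3·-56 = -5081
t_10 = -3·-5081 + -1·1640 + -3·-532 + 3·175 = 15724
t_11 = -3·15724 + -1·-5081 + -3·1640 + 3·-532 = -48607
t_12 = -3·-48607 + -1·15724 + -3·-5081 + 3·1640 = 150260
t_13 = -3·150260 + -1·-48607 + -3·15724 + 3·-5081 = -464588
t_14 = -3·-464588 + -1·150260 + -3·-48607 + 3·15724 = 1436497
t_15 = -3·1436497 + -1·-464588 + -3·150260 + 3·-48607 = -4441504
t_16 = -3·-4441504 + -1·1436497 + -3·-464588 + 3·150260 = 13732559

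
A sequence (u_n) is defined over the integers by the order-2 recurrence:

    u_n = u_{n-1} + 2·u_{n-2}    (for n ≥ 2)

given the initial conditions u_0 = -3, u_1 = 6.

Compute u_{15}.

u_2 = 1·6 + 2·-3 = 0
u_3 = 1·0 + 2·6 = 12
u_4 = 1·12 + 2·0 = 12
u_5 = 1·12 + 2·12 = 36
u_6 = 1·36 + 2·12 = 60
u_7 = 1·60 + 2·36 = 132
u_8 = 1·132 + 2·60 = 252
u_9 = 1·252 + 2·132 = 516
u_10 = 1·516 + 2·252 = 1020
u_11 = 1·1020 + 2·516 = 2052
u_12 = 1·2052 + 2·1020 = 4092
u_13 = 1·4092 + 2·2052 = 8196
u_14 = 1·8196 + 2·4092 = 16380
u_15 = 1·16380 + 2·8196 = 32772

32772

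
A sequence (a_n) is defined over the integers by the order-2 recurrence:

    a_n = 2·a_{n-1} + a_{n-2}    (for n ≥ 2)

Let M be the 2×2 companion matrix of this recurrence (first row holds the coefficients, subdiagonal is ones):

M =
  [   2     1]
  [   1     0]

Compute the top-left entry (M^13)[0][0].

80782

(M^13)[0][0] is the top entry after applying M 13 times to the unit state (1, 0). Equivalently it is h_{14} for the auxiliary sequence (h_n) obeying the same recurrence with h_1 = 1 and h_i = 0 for 0 ≤ i < 1:
h_2 = 2·1 + 1·0 = 2
h_3 = 2·2 + 1·1 = 5
h_4 = 2·5 + 1·2 = 12
h_5 = 2·12 + 1·5 = 29
h_6 = 2·29 + 1·12 = 70
h_7 = 2·70 + 1·29 = 169
h_8 = 2·169 + 1·70 = 408
h_9 = 2·408 + 1·169 = 985
h_10 = 2·985 + 1·408 = 2378
h_11 = 2·2378 + 1·985 = 5741
h_12 = 2·5741 + 1·2378 = 13860
h_13 = 2·13860 + 1·5741 = 33461
h_14 = 2·33461 + 1·13860 = 80782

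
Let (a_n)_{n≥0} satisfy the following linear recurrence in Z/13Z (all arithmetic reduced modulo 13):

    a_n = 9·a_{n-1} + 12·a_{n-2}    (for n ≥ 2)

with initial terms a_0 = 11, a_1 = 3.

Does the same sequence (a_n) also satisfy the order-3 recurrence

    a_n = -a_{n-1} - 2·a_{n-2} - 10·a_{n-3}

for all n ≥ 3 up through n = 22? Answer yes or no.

Terms a_0..a_22: 11, 3, 3, 11, 5, 8, 2, 10, 10, 2, 8, 5, 11, 3, 3, 11, 5, 8, 2, 10, 10, 2, 8
n=3: candidate gives 11, actual a_3 = 11 ✓
n=4: candidate gives 5, actual a_4 = 5 ✓
n=5: candidate gives 8, actual a_5 = 8 ✓
n=6: candidate gives 2, actual a_6 = 2 ✓
n=7: candidate gives 10, actual a_7 = 10 ✓
n=8: candidate gives 10, actual a_8 = 10 ✓
n=9: candidate gives 2, actual a_9 = 2 ✓
n=10: candidate gives 8, actual a_10 = 8 ✓
n=11: candidate gives 5, actual a_11 = 5 ✓
n=12: candidate gives 11, actual a_12 = 11 ✓
n=13: candidate gives 3, actual a_13 = 3 ✓
n=14: candidate gives 3, actual a_14 = 3 ✓
n=15: candidate gives 11, actual a_15 = 11 ✓
n=16: candidate gives 5, actual a_16 = 5 ✓
n=17: candidate gives 8, actual a_17 = 8 ✓
n=18: candidate gives 2, actual a_18 = 2 ✓
n=19: candidate gives 10, actual a_19 = 10 ✓
n=20: candidate gives 10, actual a_20 = 10 ✓
n=21: candidate gives 2, actual a_21 = 2 ✓
n=22: candidate gives 8, actual a_22 = 8 ✓

yes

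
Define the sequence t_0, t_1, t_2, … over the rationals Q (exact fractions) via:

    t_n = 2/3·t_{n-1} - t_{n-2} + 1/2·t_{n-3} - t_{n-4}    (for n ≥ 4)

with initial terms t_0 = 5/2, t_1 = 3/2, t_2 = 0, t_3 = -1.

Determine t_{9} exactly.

t_4 = 2/3·-1 + -1·0 + 1/2·3/2 + -1·5/2 = -29/12
t_5 = 2/3·-29/12 + -1·-1 + 1/2·0 + -1·3/2 = -19/9
t_6 = 2/3·-19/9 + -1·-29/12 + 1/2·-1 + -1·0 = 55/108
t_7 = 2/3·55/108 + -1·-19/9 + 1/2·-29/12 + -1·-1 = 1453/648
t_8 = 2/3·1453/648 + -1·55/108 + 1/2·-19/9 + -1·-29/12 = 2281/972
t_9 = 2/3·2281/972 + -1·1453/648 + 1/2·55/108 + -1·-19/9 = 2461/1458

2461/1458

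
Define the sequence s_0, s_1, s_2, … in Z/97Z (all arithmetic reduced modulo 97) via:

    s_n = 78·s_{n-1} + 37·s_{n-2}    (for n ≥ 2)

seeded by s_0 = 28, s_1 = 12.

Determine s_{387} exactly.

30

s_2 = 78·12 + 37·28 = 32
s_3 = 78·32 + 37·12 = 30
s_4 = 78·30 + 37·32 = 32
s_5 = 78·32 + 37·30 = 17
s_6 = 78·17 + 37·32 = 85
s_7 = 78·85 + 37·17 = 81
s_8 = 78·81 + 37·85 = 54
s_9 = 78·54 + 37·81 = 31
s_10 = 78·31 + 37·54 = 51
s_11 = 78·51 + 37·31 = 81
s_12 = 78·81 + 37·51 = 57
s_13 = 78·57 + 37·81 = 71
s_14 = 78·71 + 37·57 = 81
s_15 = 78·81 + 37·71 = 21
s_16 = 78·21 + 37·81 = 76
s_17 = 78·76 + 37·21 = 12
s_18 = 78·12 + 37·76 = 62
s_19 = 78·62 + 37·12 = 42
s_20 = 78·42 + 37·62 = 41
s_21 = 78·41 + 37·42 = 96
s_22 = 78·96 + 37·41 = 81
s_23 = 78·81 + 37·96 = 73
s_24 = 78·73 + 37·81 = 58
s_25 = 78·58 + 37·73 = 47
s_26 = 78·47 + 37·58 = 89
s_27 = 78·89 + 37·47 = 48
s_28 = 78·48 + 37·89 = 53
s_29 = 78·53 + 37·48 = 90
s_30 = 78·90 + 37·53 = 57
s_31 = 78·57 + 37·90 = 16
s_32 = 78·16 + 37·57 = 59
s_33 = 78·59 + 37·16 = 53
s_34 = 78·53 + 37·59 = 12
s_35 = 78·12 + 37·53 = 84
s_36 = 78·84 + 37·12 = 12
s_37 = 78·12 + 37·84 = 67
s_38 = 78·67 + 37·12 = 44
s_39 = 78·44 + 37·67 = 91
s_40 = 78·91 + 37·44 = 93
s_41 = 78·93 + 37·91 = 48
s_42 = 78·48 + 37·93 = 7
s_43 = 78·7 + 37·48 = 91
s_44 = 78·91 + 37·7 = 82
s_45 = 78·82 + 37·91 = 63
s_46 = 78·63 + 37·82 = 91
s_47 = 78·91 + 37·63 = 20
s_48 = 78·20 + 37·91 = 77
s_49 = 78·77 + 37·20 = 53
s_50 = 78·53 + 37·77 = 96
s_51 = 78·96 + 37·53 = 40
s_52 = 78·40 + 37·96 = 76
s_53 = 78·76 + 37·40 = 36
s_54 = 78·36 + 37·76 = 91
s_55 = 78·91 + 37·36 = 88
s_56 = 78·88 + 37·91 = 46
s_57 = 78·46 + 37·88 = 54
s_58 = 78·54 + 37·46 = 94
s_59 = 78·94 + 37·54 = 18
s_60 = 78·18 + 37·94 = 32
s_61 = 78·32 + 37·18 = 58
s_62 = 78·58 + 37·32 = 82
s_63 = 78·82 + 37·58 = 6
s_64 = 78·6 + 37·82 = 10
s_65 = 78·10 + 37·6 = 32
s_66 = 78·32 + 37·10 = 53
s_67 = 78·53 + 37·32 = 80
s_68 = 78·80 + 37·53 = 53
s_69 = 78·53 + 37·80 = 13
s_70 = 78·13 + 37·53 = 65
s_71 = 78·65 + 37·13 = 22
s_72 = 78·22 + 37·65 = 47
s_73 = 78·47 + 37·22 = 18
s_74 = 78·18 + 37·47 = 39
s_75 = 78·39 + 37·18 = 22
s_76 = 78·22 + 37·39 = 55
s_77 = 78·55 + 37·22 = 60
s_78 = 78·60 + 37·55 = 22
s_79 = 78·22 + 37·60 = 56
s_80 = 78·56 + 37·22 = 41
s_81 = 78·41 + 37·56 = 32
s_82 = 78·32 + 37·41 = 36
s_83 = 78·36 + 37·32 = 15
s_84 = 78·15 + 37·36 = 77
s_85 = 78·77 + 37·15 = 62
s_86 = 78·62 + 37·77 = 22
s_87 = 78·22 + 37·62 = 33
s_88 = 78·33 + 37·22 = 90
s_89 = 78·90 + 37·33 = 93
s_90 = 78·93 + 37·90 = 11
s_91 = 78·11 + 37·93 = 31
s_92 = 78·31 + 37·11 = 12
s_93 = 78·12 + 37·31 = 46
s_94 = 78·46 + 37·12 = 55
s_95 = 78·55 + 37·46 = 75
s_96 = 78·75 + 37·55 = 28
s_97 = 78·28 + 37·75 = 12
(s_96, s_97) = (28, 12) = (s_0, s_1), so the sequence has period 96.
387 ≡ 3 (mod 96), hence s_387 = s_3 = 30.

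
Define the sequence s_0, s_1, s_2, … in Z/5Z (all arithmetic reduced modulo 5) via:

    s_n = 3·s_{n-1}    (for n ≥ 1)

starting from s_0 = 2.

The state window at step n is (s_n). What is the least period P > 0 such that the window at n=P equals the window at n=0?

4

n=0: window = (2)
n=1: window = (1)
n=2: window = (3)
n=3: window = (4)
n=4: window = (2)
window at n=4 equals window at n=0 → period = 4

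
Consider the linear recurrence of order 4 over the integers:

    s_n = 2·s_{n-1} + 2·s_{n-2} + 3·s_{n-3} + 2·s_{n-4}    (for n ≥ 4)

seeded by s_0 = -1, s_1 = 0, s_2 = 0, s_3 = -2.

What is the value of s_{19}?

s_4 = 2·-2 + 2·0 + 3·0 + 2·-1 = -6
s_5 = 2·-6 + 2·-2 + 3·0 + 2·0 = -16
s_6 = 2·-16 + 2·-6 + 3·-2 + 2·0 = -50
s_7 = 2·-50 + 2·-16 + 3·-6 + 2·-2 = -154
s_8 = 2·-154 + 2·-50 + 3·-16 + 2·-6 = -468
s_9 = 2·-468 + 2·-154 + 3·-50 + 2·-16 = -1426
s_10 = 2·-1426 + 2·-468 + 3·-154 + 2·-50 = -4350
s_11 = 2·-4350 + 2·-1426 + 3·-468 + 2·-154 = -13264
s_12 = 2·-13264 + 2·-4350 + 3·-1426 + 2·-468 = -40442
s_13 = 2·-40442 + 2·-13264 + 3·-4350 + 2·-1426 = -123314
s_14 = 2·-123314 + 2·-40442 + 3·-13264 + 2·-4350 = -376004
s_15 = 2·-376004 + 2·-123314 + 3·-40442 + 2·-13264 = -1146490
s_16 = 2·-1146490 + 2·-376004 + 3·-123314 + 2·-40442 = -3495814
s_17 = 2·-3495814 + 2·-1146490 + 3·-376004 + 2·-123314 = -10659248
s_18 = 2·-10659248 + 2·-3495814 + 3·-1146490 + 2·-376004 = -32501602
s_19 = 2·-32501602 + 2·-10659248 + 3·-3495814 + 2·-1146490 = -99102122

-99102122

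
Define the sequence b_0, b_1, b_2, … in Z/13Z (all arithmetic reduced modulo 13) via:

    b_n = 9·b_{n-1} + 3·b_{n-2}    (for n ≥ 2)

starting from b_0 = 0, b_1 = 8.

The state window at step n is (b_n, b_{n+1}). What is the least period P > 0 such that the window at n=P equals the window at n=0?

n=0: window = (0, 8)
n=1: window = (8, 7)
n=2: window = (7, 9)
n=3: window = (9, 11)
n=4: window = (11, 9)
n=5: window = (9, 10)
n=6: window = (10, 0)
n=7: window = (0, 4)
n=8: window = (4, 10)
n=9: window = (10, 11)
n=10: window = (11, 12)
n=11: window = (12, 11)
n=12: window = (11, 5)
n=13: window = (5, 0)
n=14: window = (0, 2)
n=15: window = (2, 5)
n=16: window = (5, 12)
n=17: window = (12, 6)
n=18: window = (6, 12)
n=19: window = (12, 9)
n=20: window = (9, 0)
n=21: window = (0, 1)
n=22: window = (1, 9)
n=23: window = (9, 6)
n=24: window = (6, 3)
n=25: window = (3, 6)
n=26: window = (6, 11)
n=27: window = (11, 0)
n=28: window = (0, 7)
n=29: window = (7, 11)
n=30: window = (11, 3)
n=31: window = (3, 8)
n=32: window = (8, 3)
n=33: window = (3, 12)
n=34: window = (12, 0)
n=35: window = (0, 10)
n=36: window = (10, 12)
n=37: window = (12, 8)
n=38: window = (8, 4)
n=39: window = (4, 8)
n=40: window = (8, 6)
…
n=82: window = (5, 7)
n=83: window = (7, 0)
n=84: window = (0, 8)
window at n=84 equals window at n=0 → period = 84

84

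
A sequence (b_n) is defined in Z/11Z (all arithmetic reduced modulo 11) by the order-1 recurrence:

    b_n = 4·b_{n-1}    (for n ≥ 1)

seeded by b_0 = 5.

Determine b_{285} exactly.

5

b_1 = 4·5 = 9
b_2 = 4·9 = 3
b_3 = 4·3 = 1
b_4 = 4·1 = 4
b_5 = 4·4 = 5
(b_5) = (5) = (b_0), so the sequence has period 5.
285 ≡ 0 (mod 5), hence b_285 = b_0 = 5.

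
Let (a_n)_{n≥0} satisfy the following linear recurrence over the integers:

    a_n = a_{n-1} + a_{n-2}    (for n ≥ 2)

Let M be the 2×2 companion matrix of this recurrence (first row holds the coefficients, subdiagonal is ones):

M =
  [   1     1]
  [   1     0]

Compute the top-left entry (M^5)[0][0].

8

(M^5)[0][0] is the top entry after applying M 5 times to the unit state (1, 0). Equivalently it is h_{6} for the auxiliary sequence (h_n) obeying the same recurrence with h_1 = 1 and h_i = 0 for 0 ≤ i < 1:
h_2 = 1·1 + 1·0 = 1
h_3 = 1·1 + 1·1 = 2
h_4 = 1·2 + 1·1 = 3
h_5 = 1·3 + 1·2 = 5
h_6 = 1·5 + 1·3 = 8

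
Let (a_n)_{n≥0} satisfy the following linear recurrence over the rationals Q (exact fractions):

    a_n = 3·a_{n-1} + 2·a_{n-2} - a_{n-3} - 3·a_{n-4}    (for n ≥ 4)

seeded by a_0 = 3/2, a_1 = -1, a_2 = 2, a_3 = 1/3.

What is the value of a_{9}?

634

a_4 = 3·1/3 + 2·2 + -1·-1 + -3·3/2 = 3/2
a_5 = 3·3/2 + 2·1/3 + -1·2 + -3·-1 = 37/6
a_6 = 3·37/6 + 2·3/2 + -1·1/3 + -3·2 = 91/6
a_7 = 3·91/6 + 2·37/6 + -1·3/2 + -3·1/3 = 166/3
a_8 = 3·166/3 + 2·91/6 + -1·37/6 + -3·3/2 = 557/3
a_9 = 3·557/3 + 2·166/3 + -1·91/6 + -3·37/6 = 634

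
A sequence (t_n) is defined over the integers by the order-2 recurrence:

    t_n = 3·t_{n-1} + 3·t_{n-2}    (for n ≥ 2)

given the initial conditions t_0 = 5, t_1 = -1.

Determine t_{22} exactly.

t_2 = 3·-1 + 3·5 = 12
t_3 = 3·12 + 3·-1 = 33
t_4 = 3·33 + 3·12 = 135
t_5 = 3·135 + 3·33 = 504
t_6 = 3·504 + 3·135 = 1917
t_7 = 3·1917 + 3·504 = 7263
t_8 = 3·7263 + 3·1917 = 27540
t_9 = 3·27540 + 3·7263 = 104409
t_10 = 3·104409 + 3·27540 = 395847
t_11 = 3·395847 + 3·104409 = 1500768
t_12 = 3·1500768 + 3·395847 = 5689845
t_13 = 3·5689845 + 3·1500768 = 21571839
t_14 = 3·21571839 + 3·5689845 = 81785052
t_15 = 3·81785052 + 3·21571839 = 310070673
t_16 = 3·310070673 + 3·81785052 = 1175567175
t_17 = 3·1175567175 + 3·310070673 = 4456913544
t_18 = 3·4456913544 + 3·1175567175 = 16897442157
t_19 = 3·16897442157 + 3·4456913544 = 64063067103
t_20 = 3·64063067103 + 3·16897442157 = 242881527780
t_21 = 3·242881527780 + 3·64063067103 = 920833784649
t_22 = 3·920833784649 + 3·242881527780 = 3491145937287

3491145937287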